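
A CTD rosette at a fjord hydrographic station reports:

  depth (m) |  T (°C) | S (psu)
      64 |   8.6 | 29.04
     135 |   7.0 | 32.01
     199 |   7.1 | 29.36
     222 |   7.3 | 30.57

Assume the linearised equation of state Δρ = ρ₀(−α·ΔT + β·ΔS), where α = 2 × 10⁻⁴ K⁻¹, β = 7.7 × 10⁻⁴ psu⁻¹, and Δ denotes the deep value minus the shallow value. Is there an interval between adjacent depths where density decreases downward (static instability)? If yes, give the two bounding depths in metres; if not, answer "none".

Evaluate Δρ/ρ₀ = −αΔT + βΔS across each adjacent pair:
  64–135 m: −αΔT+βΔS = −(2 × 10⁻⁴)(-1.6)+(7.7 × 10⁻⁴)(+2.97) = 2.6 × 10⁻³ → stable
  135–199 m: −αΔT+βΔS = −(2 × 10⁻⁴)(+0.1)+(7.7 × 10⁻⁴)(-2.65) = -2.1 × 10⁻³ → UNSTABLE
  199–222 m: −αΔT+βΔS = −(2 × 10⁻⁴)(+0.2)+(7.7 × 10⁻⁴)(+1.21) = 8.9 × 10⁻⁴ → stable
The 135–199 m interval has Δρ < 0: lighter water underlies denser water.

135–199 m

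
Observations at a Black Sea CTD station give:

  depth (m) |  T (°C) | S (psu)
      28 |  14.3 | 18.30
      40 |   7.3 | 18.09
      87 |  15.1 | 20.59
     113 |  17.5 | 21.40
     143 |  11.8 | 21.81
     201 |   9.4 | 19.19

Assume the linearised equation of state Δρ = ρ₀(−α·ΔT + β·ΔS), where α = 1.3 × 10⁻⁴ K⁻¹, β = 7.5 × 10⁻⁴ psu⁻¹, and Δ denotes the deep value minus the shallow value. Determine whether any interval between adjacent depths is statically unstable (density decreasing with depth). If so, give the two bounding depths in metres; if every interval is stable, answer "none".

Evaluate Δρ/ρ₀ = −αΔT + βΔS across each adjacent pair:
  28–40 m: −αΔT+βΔS = −(1.3 × 10⁻⁴)(-7.0)+(7.5 × 10⁻⁴)(-0.21) = 7.5 × 10⁻⁴ → stable
  40–87 m: −αΔT+βΔS = −(1.3 × 10⁻⁴)(+7.8)+(7.5 × 10⁻⁴)(+2.50) = 8.6 × 10⁻⁴ → stable
  87–113 m: −αΔT+βΔS = −(1.3 × 10⁻⁴)(+2.4)+(7.5 × 10⁻⁴)(+0.81) = 3.0 × 10⁻⁴ → stable
  113–143 m: −αΔT+βΔS = −(1.3 × 10⁻⁴)(-5.7)+(7.5 × 10⁻⁴)(+0.41) = 1.0 × 10⁻³ → stable
  143–201 m: −αΔT+βΔS = −(1.3 × 10⁻⁴)(-2.4)+(7.5 × 10⁻⁴)(-2.62) = -1.7 × 10⁻³ → UNSTABLE
The 143–201 m interval has Δρ < 0: lighter water underlies denser water.

143–201 m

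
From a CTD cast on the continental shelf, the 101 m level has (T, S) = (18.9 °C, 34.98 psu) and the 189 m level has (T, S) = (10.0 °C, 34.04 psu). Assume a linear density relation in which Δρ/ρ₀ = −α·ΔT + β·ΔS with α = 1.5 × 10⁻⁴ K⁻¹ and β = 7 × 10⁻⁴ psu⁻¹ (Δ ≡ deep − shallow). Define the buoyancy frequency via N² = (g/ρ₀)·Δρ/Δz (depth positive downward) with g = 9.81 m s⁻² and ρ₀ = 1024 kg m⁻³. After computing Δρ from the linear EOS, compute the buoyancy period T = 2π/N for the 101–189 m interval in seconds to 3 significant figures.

723 s

ΔT = -8.9 K, ΔS = -0.94 psu (deep − shallow).
Δρ/ρ₀ = −αΔT + βΔS = 1.335 × 10⁻³ − 6.58 × 10⁻⁴ = 6.77 × 10⁻⁴, so Δρ ≈ 0.6932 kg m⁻³.
N² = (g/ρ₀)·Δρ/Δz = g·(Δρ/ρ₀)/Δz = 9.81 × 6.77 × 10⁻⁴ / 88 = 7.5470 × 10⁻⁵ s⁻².
N = √(7.5470 × 10⁻⁵) = 8.6873 × 10⁻³ rad s⁻¹ → T = 2π/N = 723.26 s ≈ 723 s.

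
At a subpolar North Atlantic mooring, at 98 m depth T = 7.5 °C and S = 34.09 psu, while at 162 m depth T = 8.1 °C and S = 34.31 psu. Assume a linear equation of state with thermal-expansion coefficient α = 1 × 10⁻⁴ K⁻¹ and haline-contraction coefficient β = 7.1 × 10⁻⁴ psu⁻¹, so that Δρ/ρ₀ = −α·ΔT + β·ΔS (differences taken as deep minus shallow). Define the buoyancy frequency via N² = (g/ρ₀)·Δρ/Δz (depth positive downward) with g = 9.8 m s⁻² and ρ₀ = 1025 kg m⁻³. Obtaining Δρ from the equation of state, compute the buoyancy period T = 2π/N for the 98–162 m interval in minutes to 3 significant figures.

ΔT = +0.6 K, ΔS = +0.22 psu (deep − shallow).
Δρ/ρ₀ = −αΔT + βΔS = -6.00 × 10⁻⁵ + 1.562 × 10⁻⁴ = 9.62 × 10⁻⁵, so Δρ ≈ 0.09861 kg m⁻³.
N² = (g/ρ₀)·Δρ/Δz = g·(Δρ/ρ₀)/Δz = 9.8 × 9.62 × 10⁻⁵ / 64 = 1.4731 × 10⁻⁵ s⁻².
N = √(1.4731 × 10⁻⁵) = 3.8381 × 10⁻³ rad s⁻¹ → T = 2π/N = 1.6371 × 10³ s = 27.285 min ≈ 27.3 min.

27.3 min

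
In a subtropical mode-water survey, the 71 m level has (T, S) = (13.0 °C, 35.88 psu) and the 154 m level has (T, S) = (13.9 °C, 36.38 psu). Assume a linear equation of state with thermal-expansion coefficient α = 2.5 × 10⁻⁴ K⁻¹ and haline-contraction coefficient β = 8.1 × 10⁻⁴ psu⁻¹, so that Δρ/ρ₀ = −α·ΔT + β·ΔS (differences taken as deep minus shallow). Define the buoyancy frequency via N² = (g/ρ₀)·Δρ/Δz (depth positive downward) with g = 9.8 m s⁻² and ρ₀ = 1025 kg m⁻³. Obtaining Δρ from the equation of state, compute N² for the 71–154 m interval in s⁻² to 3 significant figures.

2.13 × 10⁻⁵ s⁻²

ΔT = +0.9 K, ΔS = +0.50 psu (deep − shallow).
Δρ/ρ₀ = −αΔT + βΔS = -2.25 × 10⁻⁴ + 4.05 × 10⁻⁴ = 1.80 × 10⁻⁴, so Δρ ≈ 0.1845 kg m⁻³.
N² = (g/ρ₀)·Δρ/Δz = g·(Δρ/ρ₀)/Δz = 9.8 × 1.80 × 10⁻⁴ / 83 = 2.1253 × 10⁻⁵ s⁻² ≈ 2.13 × 10⁻⁵ s⁻².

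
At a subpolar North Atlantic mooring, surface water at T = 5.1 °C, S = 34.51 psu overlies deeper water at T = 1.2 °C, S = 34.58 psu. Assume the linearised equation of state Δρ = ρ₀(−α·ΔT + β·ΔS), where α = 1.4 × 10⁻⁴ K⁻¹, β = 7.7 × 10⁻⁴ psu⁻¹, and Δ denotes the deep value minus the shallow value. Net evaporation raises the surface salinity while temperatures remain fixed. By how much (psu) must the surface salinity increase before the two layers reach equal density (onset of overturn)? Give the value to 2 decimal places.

Neutral buoyancy requires −α(T_deep − T_surf) + β(S_deep − S_surf′) = 0.
S_surf′ = S_deep − (α/β)·ΔT = 34.58 − (1.4 × 10⁻⁴/7.7 × 10⁻⁴)·(-3.9) = 35.2891 psu.
Increase required: 35.2891 − 34.51 = 0.7791 psu.

0.78 psu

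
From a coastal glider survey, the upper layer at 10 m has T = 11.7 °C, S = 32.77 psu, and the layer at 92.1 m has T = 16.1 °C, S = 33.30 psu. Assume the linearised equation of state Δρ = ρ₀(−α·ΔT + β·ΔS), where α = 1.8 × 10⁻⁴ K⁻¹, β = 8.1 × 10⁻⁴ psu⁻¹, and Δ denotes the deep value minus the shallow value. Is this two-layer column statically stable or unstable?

ΔT = 16.1 − 11.7 = +4.4 K and ΔS = 33.30 − 32.77 = +0.53 psu (deep − shallow).
−αΔT = -7.92 × 10⁻⁴; βΔS = 4.293 × 10⁻⁴; sum Δρ/ρ₀ = -3.627 × 10⁻⁴.
Δρ/ρ₀ < 0, so Δρ < 0: deeper water is lighter → statically unstable; the column would overturn.

unstable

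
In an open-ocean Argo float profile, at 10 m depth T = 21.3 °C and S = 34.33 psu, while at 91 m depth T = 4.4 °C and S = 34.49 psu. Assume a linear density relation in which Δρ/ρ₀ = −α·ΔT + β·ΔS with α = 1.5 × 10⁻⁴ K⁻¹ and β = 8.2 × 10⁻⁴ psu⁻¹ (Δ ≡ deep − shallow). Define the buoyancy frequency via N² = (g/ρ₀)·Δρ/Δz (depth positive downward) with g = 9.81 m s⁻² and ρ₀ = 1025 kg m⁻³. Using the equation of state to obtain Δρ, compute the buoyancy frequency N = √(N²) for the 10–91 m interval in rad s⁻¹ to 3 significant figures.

ΔT = -16.9 K, ΔS = +0.16 psu (deep − shallow).
Δρ/ρ₀ = −αΔT + βΔS = 2.535 × 10⁻³ + 1.312 × 10⁻⁴ = 2.6662 × 10⁻³, so Δρ ≈ 2.733 kg m⁻³.
N² = (g/ρ₀)·Δρ/Δz = g·(Δρ/ρ₀)/Δz = 9.81 × 2.6662 × 10⁻³ / 81 = 3.2291 × 10⁻⁴ s⁻².
N = √(3.2291 × 10⁻⁴) = 0.017970 rad s⁻¹ ≈ 0.0180 rad s⁻¹.

0.0180 rad s⁻¹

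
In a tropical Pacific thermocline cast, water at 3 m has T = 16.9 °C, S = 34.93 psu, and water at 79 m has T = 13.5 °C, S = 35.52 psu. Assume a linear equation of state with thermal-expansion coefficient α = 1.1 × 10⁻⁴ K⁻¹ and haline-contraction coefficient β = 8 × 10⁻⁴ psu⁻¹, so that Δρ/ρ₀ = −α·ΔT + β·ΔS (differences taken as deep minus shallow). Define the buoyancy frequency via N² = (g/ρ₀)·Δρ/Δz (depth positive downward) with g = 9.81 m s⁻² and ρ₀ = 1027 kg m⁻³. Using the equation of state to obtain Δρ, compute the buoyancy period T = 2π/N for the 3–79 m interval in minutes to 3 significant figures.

ΔT = -3.4 K, ΔS = +0.59 psu (deep − shallow).
Δρ/ρ₀ = −αΔT + βΔS = 3.74 × 10⁻⁴ + 4.72 × 10⁻⁴ = 8.46 × 10⁻⁴, so Δρ ≈ 0.8688 kg m⁻³.
N² = (g/ρ₀)·Δρ/Δz = g·(Δρ/ρ₀)/Δz = 9.81 × 8.46 × 10⁻⁴ / 76 = 1.0920 × 10⁻⁴ s⁻².
N = √(1.0920 × 10⁻⁴) = 0.010450 rad s⁻¹ → T = 2π/N = 601.26 s = 10.021 min ≈ 10.0 min.

10.0 min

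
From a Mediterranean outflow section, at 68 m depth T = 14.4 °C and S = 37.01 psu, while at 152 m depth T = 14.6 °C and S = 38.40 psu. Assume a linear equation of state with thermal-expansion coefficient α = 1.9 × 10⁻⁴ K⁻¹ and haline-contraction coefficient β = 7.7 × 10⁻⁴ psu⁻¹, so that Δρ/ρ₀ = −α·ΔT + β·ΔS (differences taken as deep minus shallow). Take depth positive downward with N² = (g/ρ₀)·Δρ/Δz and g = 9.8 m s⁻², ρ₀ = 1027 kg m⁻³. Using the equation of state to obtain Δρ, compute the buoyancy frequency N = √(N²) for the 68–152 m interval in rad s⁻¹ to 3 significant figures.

ΔT = +0.2 K, ΔS = +1.39 psu (deep − shallow).
Δρ/ρ₀ = −αΔT + βΔS = -3.80 × 10⁻⁵ + 1.0703 × 10⁻³ = 1.0323 × 10⁻³, so Δρ ≈ 1.060 kg m⁻³.
N² = (g/ρ₀)·Δρ/Δz = g·(Δρ/ρ₀)/Δz = 9.8 × 1.0323 × 10⁻³ / 84 = 1.2044 × 10⁻⁴ s⁻².
N = √(1.2044 × 10⁻⁴) = 0.010975 rad s⁻¹ ≈ 0.0110 rad s⁻¹.

0.0110 rad s⁻¹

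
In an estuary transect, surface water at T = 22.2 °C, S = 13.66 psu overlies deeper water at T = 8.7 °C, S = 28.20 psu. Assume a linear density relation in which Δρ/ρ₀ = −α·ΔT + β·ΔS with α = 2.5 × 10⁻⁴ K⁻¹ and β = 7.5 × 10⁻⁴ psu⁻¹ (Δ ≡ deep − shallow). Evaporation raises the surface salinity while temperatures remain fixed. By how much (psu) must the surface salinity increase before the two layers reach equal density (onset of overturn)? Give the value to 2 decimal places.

Neutral buoyancy requires −α(T_deep − T_surf) + β(S_deep − S_surf′) = 0.
S_surf′ = S_deep − (α/β)·ΔT = 28.20 − (2.5 × 10⁻⁴/7.5 × 10⁻⁴)·(-13.5) = 32.7000 psu.
Increase required: 32.7000 − 13.66 = 19.0400 psu.

19.04 psu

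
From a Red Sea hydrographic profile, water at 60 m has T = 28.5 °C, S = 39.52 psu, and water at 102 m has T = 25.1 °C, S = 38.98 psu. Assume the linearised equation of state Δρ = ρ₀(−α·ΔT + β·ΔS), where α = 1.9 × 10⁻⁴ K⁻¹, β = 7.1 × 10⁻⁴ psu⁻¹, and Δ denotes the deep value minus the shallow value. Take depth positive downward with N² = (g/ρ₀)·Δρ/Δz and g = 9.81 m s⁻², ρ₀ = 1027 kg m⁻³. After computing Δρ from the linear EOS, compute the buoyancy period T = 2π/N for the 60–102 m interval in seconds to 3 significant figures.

ΔT = -3.4 K, ΔS = -0.54 psu (deep − shallow).
Δρ/ρ₀ = −αΔT + βΔS = 6.46 × 10⁻⁴ − 3.834 × 10⁻⁴ = 2.626 × 10⁻⁴, so Δρ ≈ 0.2697 kg m⁻³.
N² = (g/ρ₀)·Δρ/Δz = g·(Δρ/ρ₀)/Δz = 9.81 × 2.626 × 10⁻⁴ / 42 = 6.1336 × 10⁻⁵ s⁻².
N = √(6.1336 × 10⁻⁵) = 7.8317 × 10⁻³ rad s⁻¹ → T = 2π/N = 802.28 s ≈ 802 s.

802 s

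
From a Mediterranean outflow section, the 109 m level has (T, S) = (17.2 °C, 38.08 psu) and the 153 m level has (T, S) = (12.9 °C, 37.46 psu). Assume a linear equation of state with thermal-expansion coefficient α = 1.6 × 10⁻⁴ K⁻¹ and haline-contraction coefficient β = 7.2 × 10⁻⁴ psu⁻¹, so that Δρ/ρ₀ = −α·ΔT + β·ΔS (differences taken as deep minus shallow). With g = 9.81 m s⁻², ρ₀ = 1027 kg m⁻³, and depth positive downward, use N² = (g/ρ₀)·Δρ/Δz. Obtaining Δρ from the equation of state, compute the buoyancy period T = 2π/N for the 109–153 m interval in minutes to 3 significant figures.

14.3 min

ΔT = -4.3 K, ΔS = -0.62 psu (deep − shallow).
Δρ/ρ₀ = −αΔT + βΔS = 6.88 × 10⁻⁴ − 4.464 × 10⁻⁴ = 2.416 × 10⁻⁴, so Δρ ≈ 0.2481 kg m⁻³.
N² = (g/ρ₀)·Δρ/Δz = g·(Δρ/ρ₀)/Δz = 9.81 × 2.416 × 10⁻⁴ / 44 = 5.3866 × 10⁻⁵ s⁻².
N = √(5.3866 × 10⁻⁵) = 7.3393 × 10⁻³ rad s⁻¹ → T = 2π/N = 856.10 s = 14.268 min ≈ 14.3 min.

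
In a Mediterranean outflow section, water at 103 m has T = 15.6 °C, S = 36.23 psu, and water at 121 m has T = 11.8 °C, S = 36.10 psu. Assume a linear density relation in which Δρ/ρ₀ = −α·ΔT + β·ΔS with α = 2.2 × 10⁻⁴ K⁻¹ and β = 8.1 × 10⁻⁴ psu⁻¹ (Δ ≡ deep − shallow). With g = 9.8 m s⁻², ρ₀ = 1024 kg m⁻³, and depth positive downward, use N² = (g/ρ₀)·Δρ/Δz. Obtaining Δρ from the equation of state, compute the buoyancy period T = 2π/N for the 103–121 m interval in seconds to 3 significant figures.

315 s

ΔT = -3.8 K, ΔS = -0.13 psu (deep − shallow).
Δρ/ρ₀ = −αΔT + βΔS = 8.36 × 10⁻⁴ − 1.053 × 10⁻⁴ = 7.307 × 10⁻⁴, so Δρ ≈ 0.7482 kg m⁻³.
N² = (g/ρ₀)·Δρ/Δz = g·(Δρ/ρ₀)/Δz = 9.8 × 7.307 × 10⁻⁴ / 18 = 3.9783 × 10⁻⁴ s⁻².
N = √(3.9783 × 10⁻⁴) = 0.019946 rad s⁻¹ → T = 2π/N = 315.01 s ≈ 315 s.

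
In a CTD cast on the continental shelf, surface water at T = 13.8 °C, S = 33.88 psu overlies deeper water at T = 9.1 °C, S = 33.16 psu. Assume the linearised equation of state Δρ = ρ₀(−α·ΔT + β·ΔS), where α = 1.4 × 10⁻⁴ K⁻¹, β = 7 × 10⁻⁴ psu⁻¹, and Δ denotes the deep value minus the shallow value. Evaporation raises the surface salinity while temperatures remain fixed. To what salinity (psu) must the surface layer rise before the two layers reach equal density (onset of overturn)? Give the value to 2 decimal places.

Neutral buoyancy requires −α(T_deep − T_surf) + β(S_deep − S_surf′) = 0.
S_surf′ = S_deep − (α/β)·ΔT = 33.16 − (1.4 × 10⁻⁴/7 × 10⁻⁴)·(-4.7) = 34.1000 psu.
Increase required: 34.1000 − 33.88 = 0.2200 psu.

34.10 psu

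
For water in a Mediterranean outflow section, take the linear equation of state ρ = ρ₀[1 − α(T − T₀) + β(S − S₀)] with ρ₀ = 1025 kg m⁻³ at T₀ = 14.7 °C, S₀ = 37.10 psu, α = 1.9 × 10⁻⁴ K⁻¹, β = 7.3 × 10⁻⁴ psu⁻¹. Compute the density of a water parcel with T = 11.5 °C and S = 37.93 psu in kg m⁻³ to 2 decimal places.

T − T₀ = -3.2 K, S − S₀ = +0.83 psu.
Bracket = 1 − α·(-3.2) + β·(+0.83) = 1 + (1.2139 × 10⁻³) = 1.0012139.
ρ = 1025 × 1.0012139 = 1026.24 kg m⁻³.

1026.24 kg m⁻³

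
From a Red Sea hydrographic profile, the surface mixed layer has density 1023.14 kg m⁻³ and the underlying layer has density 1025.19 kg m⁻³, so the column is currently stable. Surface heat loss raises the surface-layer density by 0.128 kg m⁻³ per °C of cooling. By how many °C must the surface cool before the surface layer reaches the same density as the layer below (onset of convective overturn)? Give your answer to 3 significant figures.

16.0 °C

Density deficit of the surface layer: 1025.19 − 1023.14 = 2.05 kg m⁻³.
Required change = 2.05 / 0.128 = 16.0 °C.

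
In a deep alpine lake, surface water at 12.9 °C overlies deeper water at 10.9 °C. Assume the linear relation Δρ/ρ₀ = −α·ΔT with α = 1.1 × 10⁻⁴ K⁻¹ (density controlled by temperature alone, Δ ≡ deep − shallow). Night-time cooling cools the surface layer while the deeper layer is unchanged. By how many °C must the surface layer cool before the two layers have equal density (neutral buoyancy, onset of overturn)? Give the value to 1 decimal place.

2.0 °C

With temperature the only control, equal density requires T_surf′ = T_deep.
T_surf′ = 10.9 °C.
Cooling required: 12.9 − 10.9 = 2.0 °C.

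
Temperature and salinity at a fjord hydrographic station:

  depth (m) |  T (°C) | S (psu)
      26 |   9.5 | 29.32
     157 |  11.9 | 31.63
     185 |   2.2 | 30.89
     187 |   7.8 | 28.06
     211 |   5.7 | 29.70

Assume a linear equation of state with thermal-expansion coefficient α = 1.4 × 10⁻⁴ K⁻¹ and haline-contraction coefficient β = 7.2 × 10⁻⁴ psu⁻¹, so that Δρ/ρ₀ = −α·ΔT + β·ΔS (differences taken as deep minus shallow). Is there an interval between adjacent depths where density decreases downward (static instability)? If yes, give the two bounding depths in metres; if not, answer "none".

185–187 m

Evaluate Δρ/ρ₀ = −αΔT + βΔS across each adjacent pair:
  26–157 m: −αΔT+βΔS = −(1.4 × 10⁻⁴)(+2.4)+(7.2 × 10⁻⁴)(+2.31) = 1.3 × 10⁻³ → stable
  157–185 m: −αΔT+βΔS = −(1.4 × 10⁻⁴)(-9.7)+(7.2 × 10⁻⁴)(-0.74) = 8.3 × 10⁻⁴ → stable
  185–187 m: −αΔT+βΔS = −(1.4 × 10⁻⁴)(+5.6)+(7.2 × 10⁻⁴)(-2.83) = -2.8 × 10⁻³ → UNSTABLE
  187–211 m: −αΔT+βΔS = −(1.4 × 10⁻⁴)(-2.1)+(7.2 × 10⁻⁴)(+1.64) = 1.5 × 10⁻³ → stable
The 185–187 m interval has Δρ < 0: lighter water underlies denser water.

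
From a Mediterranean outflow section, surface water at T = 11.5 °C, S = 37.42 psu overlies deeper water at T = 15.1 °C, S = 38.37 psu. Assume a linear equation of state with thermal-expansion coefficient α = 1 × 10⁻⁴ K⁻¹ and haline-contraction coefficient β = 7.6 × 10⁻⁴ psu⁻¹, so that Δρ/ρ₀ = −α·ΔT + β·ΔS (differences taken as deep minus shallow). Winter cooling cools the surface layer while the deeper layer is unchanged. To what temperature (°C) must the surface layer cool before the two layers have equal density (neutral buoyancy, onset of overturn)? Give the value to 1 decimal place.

7.9 °C

Neutral buoyancy requires Δρ = 0, i.e. −α(T_deep − T_surf′) + β(S_deep − S_surf) = 0.
T_surf′ = T_deep − (β/α)·ΔS = 15.1 − (7.6 × 10⁻⁴/1 × 10⁻⁴)·(+0.95) = 7.880 °C.
Cooling required: 11.5 − (7.880) = 3.620 °C.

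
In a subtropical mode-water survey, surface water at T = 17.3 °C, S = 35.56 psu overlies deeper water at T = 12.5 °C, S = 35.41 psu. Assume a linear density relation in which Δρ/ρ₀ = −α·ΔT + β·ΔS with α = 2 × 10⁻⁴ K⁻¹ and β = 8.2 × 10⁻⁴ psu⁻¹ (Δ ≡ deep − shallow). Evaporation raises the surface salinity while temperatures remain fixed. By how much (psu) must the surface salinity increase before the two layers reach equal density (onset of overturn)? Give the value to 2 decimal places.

1.02 psu

Neutral buoyancy requires −α(T_deep − T_surf) + β(S_deep − S_surf′) = 0.
S_surf′ = S_deep − (α/β)·ΔT = 35.41 − (2 × 10⁻⁴/8.2 × 10⁻⁴)·(-4.8) = 36.5807 psu.
Increase required: 36.5807 − 35.56 = 1.0207 psu.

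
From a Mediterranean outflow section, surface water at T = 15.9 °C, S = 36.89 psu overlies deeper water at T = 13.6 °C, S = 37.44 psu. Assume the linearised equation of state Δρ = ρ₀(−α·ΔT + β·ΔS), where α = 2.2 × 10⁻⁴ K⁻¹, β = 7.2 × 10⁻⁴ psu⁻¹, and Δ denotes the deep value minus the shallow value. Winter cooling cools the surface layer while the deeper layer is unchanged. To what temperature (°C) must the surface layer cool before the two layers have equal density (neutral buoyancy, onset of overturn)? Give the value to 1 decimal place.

11.8 °C

Neutral buoyancy requires Δρ = 0, i.e. −α(T_deep − T_surf′) + β(S_deep − S_surf) = 0.
T_surf′ = T_deep − (β/α)·ΔS = 13.6 − (7.2 × 10⁻⁴/2.2 × 10⁻⁴)·(+0.55) = 11.800 °C.
Cooling required: 15.9 − (11.800) = 4.100 °C.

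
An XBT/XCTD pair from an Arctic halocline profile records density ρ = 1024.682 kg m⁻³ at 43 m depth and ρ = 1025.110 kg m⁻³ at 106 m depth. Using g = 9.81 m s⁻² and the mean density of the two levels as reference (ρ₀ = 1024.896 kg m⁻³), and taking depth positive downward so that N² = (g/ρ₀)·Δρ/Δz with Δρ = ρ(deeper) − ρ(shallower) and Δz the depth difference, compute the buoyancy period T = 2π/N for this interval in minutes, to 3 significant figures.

13.0 min

Δρ = 1025.110 − 1024.682 = 0.428 kg m⁻³ over Δz = 106 − 43 = 63 m.
N² = (9.81/1024.896) × (0.428/63) = 6.5027 × 10⁻⁵ s⁻².
N = √(6.5027 × 10⁻⁵) = 8.0639 × 10⁻³ rad s⁻¹, so T = 2π/N = 779.17 s = 12.986 min ≈ 13.0 min.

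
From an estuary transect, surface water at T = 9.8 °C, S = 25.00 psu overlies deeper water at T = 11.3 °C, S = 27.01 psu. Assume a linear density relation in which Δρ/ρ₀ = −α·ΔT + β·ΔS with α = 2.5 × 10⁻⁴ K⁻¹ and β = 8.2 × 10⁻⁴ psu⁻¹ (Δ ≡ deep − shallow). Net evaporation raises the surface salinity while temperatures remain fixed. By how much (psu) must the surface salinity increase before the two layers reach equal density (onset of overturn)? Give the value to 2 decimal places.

1.55 psu

Neutral buoyancy requires −α(T_deep − T_surf) + β(S_deep − S_surf′) = 0.
S_surf′ = S_deep − (α/β)·ΔT = 27.01 − (2.5 × 10⁻⁴/8.2 × 10⁻⁴)·(+1.5) = 26.5527 psu.
Increase required: 26.5527 − 25.00 = 1.5527 psu.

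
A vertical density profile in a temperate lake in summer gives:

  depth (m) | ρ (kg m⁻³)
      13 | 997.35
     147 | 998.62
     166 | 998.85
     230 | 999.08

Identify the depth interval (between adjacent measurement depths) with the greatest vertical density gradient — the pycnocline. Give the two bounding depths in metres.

Compute the density gradient over each adjacent pair:
  13–147 m: Δρ/Δz = 1.27/134 = 9.5 × 10⁻³ kg m⁻⁴
  147–166 m: Δρ/Δz = 0.23/19 = 0.012 kg m⁻⁴
  166–230 m: Δρ/Δz = 0.23/64 = 3.6 × 10⁻³ kg m⁻⁴
The largest gradient is in the 147–166 m interval — the pycnocline.

147–166 m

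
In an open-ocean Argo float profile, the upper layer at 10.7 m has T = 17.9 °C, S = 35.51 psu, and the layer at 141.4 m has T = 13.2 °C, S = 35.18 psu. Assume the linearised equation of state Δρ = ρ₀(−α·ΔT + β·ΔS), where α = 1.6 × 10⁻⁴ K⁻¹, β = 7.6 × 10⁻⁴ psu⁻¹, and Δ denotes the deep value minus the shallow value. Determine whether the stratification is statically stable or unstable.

ΔT = 13.2 − 17.9 = -4.7 K and ΔS = 35.18 − 35.51 = -0.33 psu (deep − shallow).
−αΔT = 7.52 × 10⁻⁴; βΔS = -2.508 × 10⁻⁴; sum Δρ/ρ₀ = 5.012 × 10⁻⁴.
Δρ/ρ₀ > 0, so Δρ > 0: deeper water is denser → statically stable.

stable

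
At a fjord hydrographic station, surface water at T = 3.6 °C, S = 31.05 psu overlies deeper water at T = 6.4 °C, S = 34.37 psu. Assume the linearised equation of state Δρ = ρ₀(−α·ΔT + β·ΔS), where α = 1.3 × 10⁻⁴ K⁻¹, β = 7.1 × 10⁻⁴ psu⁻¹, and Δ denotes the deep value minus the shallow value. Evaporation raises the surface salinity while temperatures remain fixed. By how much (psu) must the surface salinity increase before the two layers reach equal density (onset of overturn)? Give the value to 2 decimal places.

Neutral buoyancy requires −α(T_deep − T_surf) + β(S_deep − S_surf′) = 0.
S_surf′ = S_deep − (α/β)·ΔT = 34.37 − (1.3 × 10⁻⁴/7.1 × 10⁻⁴)·(+2.8) = 33.8573 psu.
Increase required: 33.8573 − 31.05 = 2.8073 psu.

2.81 psu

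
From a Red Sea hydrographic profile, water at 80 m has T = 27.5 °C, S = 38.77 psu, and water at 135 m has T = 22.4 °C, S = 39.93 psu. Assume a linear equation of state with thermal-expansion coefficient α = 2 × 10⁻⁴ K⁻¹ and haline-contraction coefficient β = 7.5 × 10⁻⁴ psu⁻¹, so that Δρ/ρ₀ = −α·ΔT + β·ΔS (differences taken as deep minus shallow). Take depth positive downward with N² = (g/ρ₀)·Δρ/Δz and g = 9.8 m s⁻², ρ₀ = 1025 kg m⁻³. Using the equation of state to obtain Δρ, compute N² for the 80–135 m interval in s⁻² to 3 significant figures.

3.37 × 10⁻⁴ s⁻²

ΔT = -5.1 K, ΔS = +1.16 psu (deep − shallow).
Δρ/ρ₀ = −αΔT + βΔS = 1.02 × 10⁻³ + 8.70 × 10⁻⁴ = 1.89 × 10⁻³, so Δρ ≈ 1.937 kg m⁻³.
N² = (g/ρ₀)·Δρ/Δz = g·(Δρ/ρ₀)/Δz = 9.8 × 1.89 × 10⁻³ / 55 = 3.3676 × 10⁻⁴ s⁻² ≈ 3.37 × 10⁻⁴ s⁻².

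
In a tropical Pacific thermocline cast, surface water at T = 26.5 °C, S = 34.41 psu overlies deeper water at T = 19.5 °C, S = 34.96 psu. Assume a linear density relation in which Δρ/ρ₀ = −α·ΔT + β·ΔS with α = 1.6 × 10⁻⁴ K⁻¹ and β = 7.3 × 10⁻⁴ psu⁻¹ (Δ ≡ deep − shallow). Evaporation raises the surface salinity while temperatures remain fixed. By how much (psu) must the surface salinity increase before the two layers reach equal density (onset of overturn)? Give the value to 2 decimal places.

Neutral buoyancy requires −α(T_deep − T_surf) + β(S_deep − S_surf′) = 0.
S_surf′ = S_deep − (α/β)·ΔT = 34.96 − (1.6 × 10⁻⁴/7.3 × 10⁻⁴)·(-7.0) = 36.4942 psu.
Increase required: 36.4942 − 34.41 = 2.0842 psu.

2.08 psu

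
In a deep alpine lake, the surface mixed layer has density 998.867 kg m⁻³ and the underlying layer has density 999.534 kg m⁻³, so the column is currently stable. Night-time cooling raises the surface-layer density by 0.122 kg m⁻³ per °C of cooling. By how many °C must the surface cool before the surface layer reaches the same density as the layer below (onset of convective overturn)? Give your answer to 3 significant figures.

Density deficit of the surface layer: 999.534 − 998.867 = 0.667 kg m⁻³.
Required change = 0.667 / 0.122 = 5.47 °C.

5.47 °C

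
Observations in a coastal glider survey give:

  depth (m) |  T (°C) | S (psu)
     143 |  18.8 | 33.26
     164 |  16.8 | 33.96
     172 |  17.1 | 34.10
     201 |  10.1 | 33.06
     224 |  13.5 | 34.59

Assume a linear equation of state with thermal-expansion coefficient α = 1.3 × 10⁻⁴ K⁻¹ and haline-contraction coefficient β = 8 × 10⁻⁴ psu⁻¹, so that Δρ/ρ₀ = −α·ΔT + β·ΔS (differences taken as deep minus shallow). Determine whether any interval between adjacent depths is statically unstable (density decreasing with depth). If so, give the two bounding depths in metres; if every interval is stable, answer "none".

Evaluate Δρ/ρ₀ = −αΔT + βΔS across each adjacent pair:
  143–164 m: −αΔT+βΔS = −(1.3 × 10⁻⁴)(-2.0)+(8 × 10⁻⁴)(+0.70) = 8.2 × 10⁻⁴ → stable
  164–172 m: −αΔT+βΔS = −(1.3 × 10⁻⁴)(+0.3)+(8 × 10⁻⁴)(+0.14) = 7.3 × 10⁻⁵ → stable
  172–201 m: −αΔT+βΔS = −(1.3 × 10⁻⁴)(-7.0)+(8 × 10⁻⁴)(-1.04) = 7.8 × 10⁻⁵ → stable
  201–224 m: −αΔT+βΔS = −(1.3 × 10⁻⁴)(+3.4)+(8 × 10⁻⁴)(+1.53) = 7.8 × 10⁻⁴ → stable
Every interval has Δρ > 0: the column is stably stratified throughout.

none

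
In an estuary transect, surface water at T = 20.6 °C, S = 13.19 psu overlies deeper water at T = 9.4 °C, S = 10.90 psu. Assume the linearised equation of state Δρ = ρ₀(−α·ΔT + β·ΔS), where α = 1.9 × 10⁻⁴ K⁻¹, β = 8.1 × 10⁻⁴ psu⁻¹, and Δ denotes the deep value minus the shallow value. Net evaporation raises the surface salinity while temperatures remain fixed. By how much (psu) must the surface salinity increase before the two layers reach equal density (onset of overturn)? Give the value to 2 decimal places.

0.34 psu

Neutral buoyancy requires −α(T_deep − T_surf) + β(S_deep − S_surf′) = 0.
S_surf′ = S_deep − (α/β)·ΔT = 10.90 − (1.9 × 10⁻⁴/8.1 × 10⁻⁴)·(-11.2) = 13.5272 psu.
Increase required: 13.5272 − 13.19 = 0.3372 psu.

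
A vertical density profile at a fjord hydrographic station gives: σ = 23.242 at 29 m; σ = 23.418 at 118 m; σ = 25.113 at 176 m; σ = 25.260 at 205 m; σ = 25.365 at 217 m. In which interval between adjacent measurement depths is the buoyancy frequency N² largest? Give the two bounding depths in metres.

Compute the density gradient over each adjacent pair:
  29–118 m: Δρ/Δz = 0.176/89 = 2.0 × 10⁻³ kg m⁻⁴
  118–176 m: Δρ/Δz = 1.695/58 = 0.029 kg m⁻⁴
  176–205 m: Δρ/Δz = 0.147/29 = 5.1 × 10⁻³ kg m⁻⁴
  205–217 m: Δρ/Δz = 0.105/12 = 8.7 × 10⁻³ kg m⁻⁴
The largest gradient is in the 118–176 m interval — the pycnocline.

118–176 m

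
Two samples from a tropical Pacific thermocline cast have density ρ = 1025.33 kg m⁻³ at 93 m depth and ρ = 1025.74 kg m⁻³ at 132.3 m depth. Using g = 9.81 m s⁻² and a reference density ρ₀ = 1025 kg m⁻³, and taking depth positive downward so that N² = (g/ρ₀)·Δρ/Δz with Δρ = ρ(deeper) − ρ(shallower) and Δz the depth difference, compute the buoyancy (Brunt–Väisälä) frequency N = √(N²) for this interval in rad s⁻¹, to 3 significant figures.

Δρ = 1025.74 − 1025.33 = 0.41 kg m⁻³ over Δz = 132.3 − 93 = 39.3 m.
N² = (9.81/1025) × (0.41/39.3) = 9.9847 × 10⁻⁵ s⁻².
N = √(9.9847 × 10⁻⁵) = 9.9923 × 10⁻³ rad s⁻¹ ≈ 9.99 × 10⁻³ rad s⁻¹.
N² > 0, so the interval is statically stable.

9.99 × 10⁻³ rad s⁻¹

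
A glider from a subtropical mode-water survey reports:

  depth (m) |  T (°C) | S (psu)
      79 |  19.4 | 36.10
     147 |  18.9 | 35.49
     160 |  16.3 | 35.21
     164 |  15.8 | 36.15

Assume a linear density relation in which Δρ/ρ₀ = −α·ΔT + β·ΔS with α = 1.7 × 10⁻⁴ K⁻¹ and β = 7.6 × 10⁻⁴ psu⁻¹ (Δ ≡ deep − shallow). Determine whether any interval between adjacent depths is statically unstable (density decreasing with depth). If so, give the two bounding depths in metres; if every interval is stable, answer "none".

79–147 m

Evaluate Δρ/ρ₀ = −αΔT + βΔS across each adjacent pair:
  79–147 m: −αΔT+βΔS = −(1.7 × 10⁻⁴)(-0.5)+(7.6 × 10⁻⁴)(-0.61) = -3.8 × 10⁻⁴ → UNSTABLE
  147–160 m: −αΔT+βΔS = −(1.7 × 10⁻⁴)(-2.6)+(7.6 × 10⁻⁴)(-0.28) = 2.3 × 10⁻⁴ → stable
  160–164 m: −αΔT+βΔS = −(1.7 × 10⁻⁴)(-0.5)+(7.6 × 10⁻⁴)(+0.94) = 8.0 × 10⁻⁴ → stable
The 79–147 m interval has Δρ < 0: lighter water underlies denser water.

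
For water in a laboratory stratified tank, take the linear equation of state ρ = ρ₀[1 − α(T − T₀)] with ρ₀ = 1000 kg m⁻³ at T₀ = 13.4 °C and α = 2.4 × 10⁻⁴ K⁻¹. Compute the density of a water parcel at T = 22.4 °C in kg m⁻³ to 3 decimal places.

997.840 kg m⁻³

T − T₀ = +9.0 K.
Bracket = 1 − α·(+9.0) = 1 + (-2.16 × 10⁻³) = 0.9978400.
ρ = 1000 × 0.9978400 = 997.840 kg m⁻³.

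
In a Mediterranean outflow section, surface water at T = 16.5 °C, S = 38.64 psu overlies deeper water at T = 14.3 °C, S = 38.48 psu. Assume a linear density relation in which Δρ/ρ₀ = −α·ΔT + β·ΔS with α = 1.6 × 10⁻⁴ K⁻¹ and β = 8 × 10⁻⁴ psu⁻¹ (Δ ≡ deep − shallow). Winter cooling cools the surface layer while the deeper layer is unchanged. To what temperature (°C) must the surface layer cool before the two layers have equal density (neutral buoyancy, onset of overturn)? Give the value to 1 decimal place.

Neutral buoyancy requires Δρ = 0, i.e. −α(T_deep − T_surf′) + β(S_deep − S_surf) = 0.
T_surf′ = T_deep − (β/α)·ΔS = 14.3 − (8 × 10⁻⁴/1.6 × 10⁻⁴)·(-0.16) = 15.100 °C.
Cooling required: 16.5 − (15.100) = 1.400 °C.

15.1 °C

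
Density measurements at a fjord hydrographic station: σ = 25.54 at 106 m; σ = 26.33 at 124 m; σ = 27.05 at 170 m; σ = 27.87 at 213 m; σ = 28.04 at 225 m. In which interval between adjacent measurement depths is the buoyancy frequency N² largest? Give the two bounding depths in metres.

Compute the density gradient over each adjacent pair:
  106–124 m: Δρ/Δz = 0.79/18 = 0.044 kg m⁻⁴
  124–170 m: Δρ/Δz = 0.72/46 = 0.016 kg m⁻⁴
  170–213 m: Δρ/Δz = 0.82/43 = 0.019 kg m⁻⁴
  213–225 m: Δρ/Δz = 0.17/12 = 0.014 kg m⁻⁴
The largest gradient is in the 106–124 m interval — the pycnocline.

106–124 m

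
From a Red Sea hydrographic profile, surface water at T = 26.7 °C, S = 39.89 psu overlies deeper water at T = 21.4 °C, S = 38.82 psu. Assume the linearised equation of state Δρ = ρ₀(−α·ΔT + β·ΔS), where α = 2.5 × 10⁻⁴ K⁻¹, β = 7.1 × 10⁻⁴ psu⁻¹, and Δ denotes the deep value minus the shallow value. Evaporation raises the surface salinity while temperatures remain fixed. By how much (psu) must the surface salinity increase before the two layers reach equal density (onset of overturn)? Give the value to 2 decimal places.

Neutral buoyancy requires −α(T_deep − T_surf) + β(S_deep − S_surf′) = 0.
S_surf′ = S_deep − (α/β)·ΔT = 38.82 − (2.5 × 10⁻⁴/7.1 × 10⁻⁴)·(-5.3) = 40.6862 psu.
Increase required: 40.6862 − 39.89 = 0.7962 psu.

0.80 psu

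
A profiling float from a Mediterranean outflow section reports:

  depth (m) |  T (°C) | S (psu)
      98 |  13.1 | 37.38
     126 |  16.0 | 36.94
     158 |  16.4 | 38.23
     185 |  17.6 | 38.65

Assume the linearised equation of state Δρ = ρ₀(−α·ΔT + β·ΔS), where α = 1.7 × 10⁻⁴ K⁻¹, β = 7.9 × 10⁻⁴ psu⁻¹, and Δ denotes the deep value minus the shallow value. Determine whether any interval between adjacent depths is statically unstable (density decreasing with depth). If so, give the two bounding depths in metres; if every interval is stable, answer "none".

98–126 m

Evaluate Δρ/ρ₀ = −αΔT + βΔS across each adjacent pair:
  98–126 m: −αΔT+βΔS = −(1.7 × 10⁻⁴)(+2.9)+(7.9 × 10⁻⁴)(-0.44) = -8.4 × 10⁻⁴ → UNSTABLE
  126–158 m: −αΔT+βΔS = −(1.7 × 10⁻⁴)(+0.4)+(7.9 × 10⁻⁴)(+1.29) = 9.5 × 10⁻⁴ → stable
  158–185 m: −αΔT+βΔS = −(1.7 × 10⁻⁴)(+1.2)+(7.9 × 10⁻⁴)(+0.42) = 1.3 × 10⁻⁴ → stable
The 98–126 m interval has Δρ < 0: lighter water underlies denser water.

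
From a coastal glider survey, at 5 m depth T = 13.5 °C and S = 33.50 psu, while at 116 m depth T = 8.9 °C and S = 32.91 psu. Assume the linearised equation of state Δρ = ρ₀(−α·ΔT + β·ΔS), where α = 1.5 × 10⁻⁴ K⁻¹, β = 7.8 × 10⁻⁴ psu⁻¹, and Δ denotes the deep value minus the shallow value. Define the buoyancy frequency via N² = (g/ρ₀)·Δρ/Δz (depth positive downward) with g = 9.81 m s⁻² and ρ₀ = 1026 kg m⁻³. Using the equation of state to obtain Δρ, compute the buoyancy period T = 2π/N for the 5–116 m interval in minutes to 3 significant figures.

ΔT = -4.6 K, ΔS = -0.59 psu (deep − shallow).
Δρ/ρ₀ = −αΔT + βΔS = 6.90 × 10⁻⁴ − 4.602 × 10⁻⁴ = 2.298 × 10⁻⁴, so Δρ ≈ 0.2358 kg m⁻³.
N² = (g/ρ₀)·Δρ/Δz = g·(Δρ/ρ₀)/Δz = 9.81 × 2.298 × 10⁻⁴ / 111 = 2.0309 × 10⁻⁵ s⁻².
N = √(2.0309 × 10⁻⁵) = 4.5066 × 10⁻³ rad s⁻¹ → T = 2π/N = 1.3942 × 10³ s = 23.237 min ≈ 23.2 min.

23.2 min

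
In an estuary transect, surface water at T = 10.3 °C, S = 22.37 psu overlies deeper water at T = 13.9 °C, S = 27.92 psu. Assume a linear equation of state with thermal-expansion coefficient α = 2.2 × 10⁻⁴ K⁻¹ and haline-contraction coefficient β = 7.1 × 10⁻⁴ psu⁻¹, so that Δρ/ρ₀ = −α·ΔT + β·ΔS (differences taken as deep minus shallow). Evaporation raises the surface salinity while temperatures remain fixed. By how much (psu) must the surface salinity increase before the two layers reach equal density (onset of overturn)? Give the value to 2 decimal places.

4.43 psu

Neutral buoyancy requires −α(T_deep − T_surf) + β(S_deep − S_surf′) = 0.
S_surf′ = S_deep − (α/β)·ΔT = 27.92 − (2.2 × 10⁻⁴/7.1 × 10⁻⁴)·(+3.6) = 26.8045 psu.
Increase required: 26.8045 − 22.37 = 4.4345 psu.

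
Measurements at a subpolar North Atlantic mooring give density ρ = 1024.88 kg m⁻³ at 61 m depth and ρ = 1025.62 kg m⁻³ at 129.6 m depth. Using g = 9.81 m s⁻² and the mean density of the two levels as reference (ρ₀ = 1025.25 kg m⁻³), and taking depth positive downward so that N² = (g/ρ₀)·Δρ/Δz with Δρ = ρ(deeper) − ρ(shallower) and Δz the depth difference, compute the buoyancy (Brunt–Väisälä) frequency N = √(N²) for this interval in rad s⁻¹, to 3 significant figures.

Δρ = 1025.62 − 1024.88 = 0.74 kg m⁻³ over Δz = 129.6 − 61 = 68.6 m.
N² = (9.81/1025.25) × (0.74/68.6) = 1.0322 × 10⁻⁴ s⁻².
N = √(1.0322 × 10⁻⁴) = 0.010160 rad s⁻¹ ≈ 0.0102 rad s⁻¹.

0.0102 rad s⁻¹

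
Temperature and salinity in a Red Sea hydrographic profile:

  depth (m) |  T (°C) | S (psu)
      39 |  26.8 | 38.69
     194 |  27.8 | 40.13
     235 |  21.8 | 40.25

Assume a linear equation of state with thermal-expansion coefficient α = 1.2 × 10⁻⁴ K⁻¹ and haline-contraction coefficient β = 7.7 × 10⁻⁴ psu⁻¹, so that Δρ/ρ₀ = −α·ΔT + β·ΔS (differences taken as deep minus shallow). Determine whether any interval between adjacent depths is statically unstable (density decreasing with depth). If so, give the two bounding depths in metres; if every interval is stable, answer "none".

Evaluate Δρ/ρ₀ = −αΔT + βΔS across each adjacent pair:
  39–194 m: −αΔT+βΔS = −(1.2 × 10⁻⁴)(+1.0)+(7.7 × 10⁻⁴)(+1.44) = 9.9 × 10⁻⁴ → stable
  194–235 m: −αΔT+βΔS = −(1.2 × 10⁻⁴)(-6.0)+(7.7 × 10⁻⁴)(+0.12) = 8.1 × 10⁻⁴ → stable
Every interval has Δρ > 0: the column is stably stratified throughout.

none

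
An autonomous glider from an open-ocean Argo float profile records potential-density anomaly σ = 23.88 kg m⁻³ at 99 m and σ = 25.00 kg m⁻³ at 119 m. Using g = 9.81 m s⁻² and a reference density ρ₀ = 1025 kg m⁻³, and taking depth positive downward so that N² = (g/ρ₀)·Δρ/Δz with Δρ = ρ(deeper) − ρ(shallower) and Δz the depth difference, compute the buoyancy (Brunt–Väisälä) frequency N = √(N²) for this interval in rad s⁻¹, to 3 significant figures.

0.0232 rad s⁻¹

Δρ = 1025.00 − 1023.88 = 1.12 kg m⁻³ over Δz = 119 − 99 = 20 m.
N² = (9.81/1025) × (1.12/20) = 5.3596 × 10⁻⁴ s⁻².
N = √(5.3596 × 10⁻⁴) = 0.023151 rad s⁻¹ ≈ 0.0232 rad s⁻¹.
A positive N² confirms static stability across the interval.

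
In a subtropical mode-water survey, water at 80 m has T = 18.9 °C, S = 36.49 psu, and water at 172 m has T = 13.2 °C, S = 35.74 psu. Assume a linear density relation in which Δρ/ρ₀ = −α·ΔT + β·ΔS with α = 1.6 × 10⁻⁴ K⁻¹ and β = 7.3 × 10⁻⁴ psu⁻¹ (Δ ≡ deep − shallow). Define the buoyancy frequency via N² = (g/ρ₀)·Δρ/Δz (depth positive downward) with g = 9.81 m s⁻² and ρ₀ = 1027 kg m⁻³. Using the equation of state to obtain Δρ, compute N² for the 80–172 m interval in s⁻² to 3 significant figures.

ΔT = -5.7 K, ΔS = -0.75 psu (deep − shallow).
Δρ/ρ₀ = −αΔT + βΔS = 9.12 × 10⁻⁴ − 5.475 × 10⁻⁴ = 3.645 × 10⁻⁴, so Δρ ≈ 0.3743 kg m⁻³.
N² = (g/ρ₀)·Δρ/Δz = g·(Δρ/ρ₀)/Δz = 9.81 × 3.645 × 10⁻⁴ / 92 = 3.8867 × 10⁻⁵ s⁻² ≈ 3.89 × 10⁻⁵ s⁻².

3.89 × 10⁻⁵ s⁻²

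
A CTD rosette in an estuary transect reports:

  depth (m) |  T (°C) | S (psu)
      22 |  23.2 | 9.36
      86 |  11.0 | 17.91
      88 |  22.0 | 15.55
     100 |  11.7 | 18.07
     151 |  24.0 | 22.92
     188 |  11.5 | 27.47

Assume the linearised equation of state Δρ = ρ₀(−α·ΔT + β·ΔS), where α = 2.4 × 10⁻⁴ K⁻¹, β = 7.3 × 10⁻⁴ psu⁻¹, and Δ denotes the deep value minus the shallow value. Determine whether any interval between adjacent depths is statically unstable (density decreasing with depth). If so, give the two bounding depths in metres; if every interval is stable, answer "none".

86–88 m

Evaluate Δρ/ρ₀ = −αΔT + βΔS across each adjacent pair:
  22–86 m: −αΔT+βΔS = −(2.4 × 10⁻⁴)(-12.2)+(7.3 × 10⁻⁴)(+8.55) = 9.2 × 10⁻³ → stable
  86–88 m: −αΔT+βΔS = −(2.4 × 10⁻⁴)(+11.0)+(7.3 × 10⁻⁴)(-2.36) = -4.4 × 10⁻³ → UNSTABLE
  88–100 m: −αΔT+βΔS = −(2.4 × 10⁻⁴)(-10.3)+(7.3 × 10⁻⁴)(+2.52) = 4.3 × 10⁻³ → stable
  100–151 m: −αΔT+βΔS = −(2.4 × 10⁻⁴)(+12.3)+(7.3 × 10⁻⁴)(+4.85) = 5.9 × 10⁻⁴ → stable
  151–188 m: −αΔT+βΔS = −(2.4 × 10⁻⁴)(-12.5)+(7.3 × 10⁻⁴)(+4.55) = 6.3 × 10⁻³ → stable
The 86–88 m interval has Δρ < 0: lighter water underlies denser water.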